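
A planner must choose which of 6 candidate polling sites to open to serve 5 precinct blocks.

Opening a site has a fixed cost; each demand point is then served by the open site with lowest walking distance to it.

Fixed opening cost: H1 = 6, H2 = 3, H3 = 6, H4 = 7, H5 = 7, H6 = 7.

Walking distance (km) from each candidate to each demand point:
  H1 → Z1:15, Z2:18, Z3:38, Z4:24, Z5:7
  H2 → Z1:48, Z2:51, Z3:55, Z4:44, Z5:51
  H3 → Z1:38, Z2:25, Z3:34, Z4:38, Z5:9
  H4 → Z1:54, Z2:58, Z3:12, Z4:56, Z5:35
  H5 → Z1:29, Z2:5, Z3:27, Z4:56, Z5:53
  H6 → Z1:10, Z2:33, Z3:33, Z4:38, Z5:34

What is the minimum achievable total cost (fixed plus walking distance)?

Open {H1, H4, H5}: assign each demand point to its cheapest open site.
  Z1→H1 15, Z2→H5 5, Z3→H4 12, Z4→H1 24, Z5→H1 7
  walking distance 63, fixed 20 → total 83.
Compare {H1, H4, H5, H6}: walking distance 58 + fixed 27 = 85.
Compare {H1, H2, H4, H5}: walking distance 63 + fixed 23 = 86.
Compare {H1, H2, H4, H5, H6}: walking distance 58 + fixed 30 = 88.
All other subsets cost ≥ 85. Minimum total cost: 83.

83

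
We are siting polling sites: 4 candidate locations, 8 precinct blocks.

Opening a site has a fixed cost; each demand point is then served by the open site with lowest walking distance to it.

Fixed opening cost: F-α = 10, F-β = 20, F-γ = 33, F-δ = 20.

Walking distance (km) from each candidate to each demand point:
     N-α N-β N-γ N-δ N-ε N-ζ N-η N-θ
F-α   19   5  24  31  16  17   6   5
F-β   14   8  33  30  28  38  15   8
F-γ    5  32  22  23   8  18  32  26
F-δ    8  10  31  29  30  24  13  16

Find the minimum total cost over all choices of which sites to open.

133

Open {F-α}: assign each demand point to its cheapest open site.
  N-α→F-α 19, N-β→F-α 5, N-γ→F-α 24, N-δ→F-α 31, N-ε→F-α 16, N-ζ→F-α 17, N-η→F-α 6, N-θ→F-α 5
  walking distance 123, fixed 10 → total 133.
Compare {F-α, F-γ}: walking distance 91 + fixed 43 = 134.
Compare {F-α, F-δ}: walking distance 110 + fixed 30 = 140.
Compare {F-α, F-β}: walking distance 117 + fixed 30 = 147.
All other subsets cost ≥ 134. Minimum total cost: 133.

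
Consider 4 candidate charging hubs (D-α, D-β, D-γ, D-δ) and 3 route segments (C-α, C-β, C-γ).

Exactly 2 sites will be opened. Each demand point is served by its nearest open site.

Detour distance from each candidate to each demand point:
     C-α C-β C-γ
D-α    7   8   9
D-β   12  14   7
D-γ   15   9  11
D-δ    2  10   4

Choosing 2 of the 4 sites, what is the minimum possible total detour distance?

Open {D-α, D-δ}.
  C-α→D-δ 2, C-β→D-α 8, C-γ→D-δ 4  ⇒ total 14.
Compare {D-γ, D-δ}: total 15.
Compare {D-β, D-δ}: total 16.
No size-2 selection does better; minimum is 14.

14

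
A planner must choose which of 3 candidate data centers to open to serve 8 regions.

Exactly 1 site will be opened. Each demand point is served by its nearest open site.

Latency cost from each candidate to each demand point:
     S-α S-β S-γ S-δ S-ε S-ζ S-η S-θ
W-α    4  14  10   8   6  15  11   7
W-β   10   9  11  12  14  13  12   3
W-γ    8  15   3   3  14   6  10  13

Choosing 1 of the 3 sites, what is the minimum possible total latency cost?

Open {W-γ}.
  S-α→W-γ 8, S-β→W-γ 15, S-γ→W-γ 3, S-δ→W-γ 3, S-ε→W-γ 14, S-ζ→W-γ 6, S-η→W-γ 10, S-θ→W-γ 13  ⇒ total 72.
Compare {W-α}: total 75.
Compare {W-β}: total 84.

72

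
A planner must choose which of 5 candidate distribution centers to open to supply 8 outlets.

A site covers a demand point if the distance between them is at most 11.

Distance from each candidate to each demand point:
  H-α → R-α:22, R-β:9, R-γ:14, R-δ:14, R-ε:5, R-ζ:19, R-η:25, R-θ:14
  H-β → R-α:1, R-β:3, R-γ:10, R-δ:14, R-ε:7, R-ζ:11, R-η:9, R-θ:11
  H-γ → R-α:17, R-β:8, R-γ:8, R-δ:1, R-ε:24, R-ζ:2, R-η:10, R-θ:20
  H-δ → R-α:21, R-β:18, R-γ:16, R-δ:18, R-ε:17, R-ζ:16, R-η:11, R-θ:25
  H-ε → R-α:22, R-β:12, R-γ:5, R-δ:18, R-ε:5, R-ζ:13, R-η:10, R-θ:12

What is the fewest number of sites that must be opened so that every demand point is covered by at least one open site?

Coverage sets (demand points within 11 of each site):
  H-α: {R-β, R-ε}
  H-β: {R-α, R-β, R-γ, R-ε, R-ζ, R-η, R-θ}
  H-γ: {R-β, R-γ, R-δ, R-ζ, R-η}
  H-δ: {R-η}
  H-ε: {R-γ, R-ε, R-η}
No single site covers all 8 demand points.
But {H-β, H-γ} covers everything, so the minimum is 2.

2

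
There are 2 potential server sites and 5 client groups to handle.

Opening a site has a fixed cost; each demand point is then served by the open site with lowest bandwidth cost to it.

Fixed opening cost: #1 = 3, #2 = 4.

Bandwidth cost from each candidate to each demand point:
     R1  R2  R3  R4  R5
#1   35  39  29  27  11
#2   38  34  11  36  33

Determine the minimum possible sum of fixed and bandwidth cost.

Open {#1, #2}: assign each demand point to its cheapest open site.
  R1→#1 35, R2→#2 34, R3→#2 11, R4→#1 27, R5→#1 11
  bandwidth cost 118, fixed 7 → total 125.
Compare {#1}: bandwidth cost 141 + fixed 3 = 144.
Compare {#2}: bandwidth cost 152 + fixed 4 = 156.

125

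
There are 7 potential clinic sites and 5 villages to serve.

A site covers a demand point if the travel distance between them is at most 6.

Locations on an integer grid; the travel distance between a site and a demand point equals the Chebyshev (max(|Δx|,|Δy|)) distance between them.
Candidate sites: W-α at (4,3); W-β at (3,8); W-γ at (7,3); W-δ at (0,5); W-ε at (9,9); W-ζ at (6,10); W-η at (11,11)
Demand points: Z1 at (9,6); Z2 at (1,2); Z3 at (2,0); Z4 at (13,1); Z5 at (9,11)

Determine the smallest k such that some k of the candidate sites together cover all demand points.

Coverage sets (demand points within 6 of each site):
  W-α: {Z1, Z2, Z3}
  W-β: {Z1, Z2, Z5}
  W-γ: {Z1, Z2, Z3, Z4}
  W-δ: {Z2, Z3}
  W-ε: {Z1, Z5}
  W-ζ: {Z1, Z5}
  W-η: {Z1, Z5}
No single site covers all 5 demand points.
But {W-β, W-γ} covers everything, so the minimum is 2.

2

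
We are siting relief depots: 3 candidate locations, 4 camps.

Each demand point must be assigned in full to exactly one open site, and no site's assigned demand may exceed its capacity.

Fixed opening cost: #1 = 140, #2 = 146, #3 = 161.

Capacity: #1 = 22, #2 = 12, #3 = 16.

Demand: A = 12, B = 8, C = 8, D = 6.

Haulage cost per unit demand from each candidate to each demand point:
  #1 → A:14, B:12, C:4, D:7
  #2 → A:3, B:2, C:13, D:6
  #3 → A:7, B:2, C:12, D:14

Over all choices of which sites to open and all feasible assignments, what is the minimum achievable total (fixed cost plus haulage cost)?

492

Open {#1, #2}; cheapest assignment that respects the capacities:
  #1 (cap 22, load 22): B, C, D — cost 8×12 + 8×4 + 6×7 = 170
  #2 (cap 12, load 12): A — cost 12×3 = 36
  Shipping 206, fixed 286 → total 492.
  Any other capacity-feasible assignment to {#1, #2} ships for at least 206.
Compare {#1, #3}: its best feasible assignment gives total 555.
Compare {#1, #2, #3}: its best feasible assignment gives total 573.
Every other set of open sites that can feasibly serve all demand totals ≥ 555 even under its best assignment. Minimum: 492.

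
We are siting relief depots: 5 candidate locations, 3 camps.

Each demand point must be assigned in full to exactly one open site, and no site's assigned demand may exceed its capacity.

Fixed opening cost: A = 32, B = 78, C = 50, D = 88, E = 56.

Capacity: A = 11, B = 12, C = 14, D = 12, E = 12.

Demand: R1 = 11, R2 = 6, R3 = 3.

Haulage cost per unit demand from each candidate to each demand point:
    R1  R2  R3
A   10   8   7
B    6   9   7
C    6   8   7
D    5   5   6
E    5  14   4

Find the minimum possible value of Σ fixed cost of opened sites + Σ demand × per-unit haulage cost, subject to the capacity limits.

Open {A, E}; cheapest assignment that respects the capacities:
  A (cap 11, load 9): R2, R3 — cost 6×8 + 3×7 = 69
  E (cap 12, load 11): R1 — cost 11×5 = 55
  Shipping 124, fixed 88 → total 212.
  Any other capacity-feasible assignment to {A, E} ships for at least 124.
Compare {A, C}: its best feasible assignment gives total 217.
Compare {C, E}: its best feasible assignment gives total 230.
Every other set of open sites that can feasibly serve all demand totals ≥ 217 even under its best assignment. Minimum: 212.

212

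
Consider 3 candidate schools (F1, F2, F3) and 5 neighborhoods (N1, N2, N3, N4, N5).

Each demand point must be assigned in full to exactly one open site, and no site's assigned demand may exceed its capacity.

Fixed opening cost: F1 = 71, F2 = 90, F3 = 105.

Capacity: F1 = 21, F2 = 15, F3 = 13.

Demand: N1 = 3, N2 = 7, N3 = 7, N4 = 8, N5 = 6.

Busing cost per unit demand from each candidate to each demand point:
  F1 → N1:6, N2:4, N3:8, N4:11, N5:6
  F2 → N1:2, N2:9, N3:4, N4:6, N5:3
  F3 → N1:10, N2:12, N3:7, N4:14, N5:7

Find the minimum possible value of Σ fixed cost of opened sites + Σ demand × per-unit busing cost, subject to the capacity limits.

Open {F1, F2}; cheapest assignment that respects the capacities:
  F1 (cap 21, load 16): N1, N2, N5 — cost 3×6 + 7×4 + 6×6 = 82
  F2 (cap 15, load 15): N3, N4 — cost 7×4 + 8×6 = 76
  Shipping 158, fixed 161 → total 319.
  Any other capacity-feasible assignment to {F1, F2} ships for at least 158.
Compare {F1, F3}: its best feasible assignment gives total 401.
Compare {F1, F2, F3}: its best feasible assignment gives total 424.
Every other set of open sites that can feasibly serve all demand totals ≥ 401 even under its best assignment. Minimum: 319.

319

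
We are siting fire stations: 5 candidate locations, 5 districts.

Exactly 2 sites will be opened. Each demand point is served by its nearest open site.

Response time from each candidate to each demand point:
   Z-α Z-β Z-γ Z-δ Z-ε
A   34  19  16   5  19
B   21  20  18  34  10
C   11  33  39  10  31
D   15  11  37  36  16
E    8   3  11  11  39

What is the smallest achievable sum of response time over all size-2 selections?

Open {B, E}.
  Z-α→E 8, Z-β→E 3, Z-γ→E 11, Z-δ→E 11, Z-ε→B 10  ⇒ total 43.
Compare {A, E}: total 46.
Compare {D, E}: total 49.
No size-2 selection does better; minimum is 43.

43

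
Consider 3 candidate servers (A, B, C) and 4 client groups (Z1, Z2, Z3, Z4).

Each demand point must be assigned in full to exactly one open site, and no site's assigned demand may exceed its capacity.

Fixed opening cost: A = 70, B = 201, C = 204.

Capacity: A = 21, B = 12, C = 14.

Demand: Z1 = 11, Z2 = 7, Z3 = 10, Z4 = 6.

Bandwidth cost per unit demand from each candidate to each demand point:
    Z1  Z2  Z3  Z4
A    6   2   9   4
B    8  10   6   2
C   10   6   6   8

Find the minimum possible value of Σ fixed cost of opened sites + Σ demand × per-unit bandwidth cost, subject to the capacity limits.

520

Open {A, C}; cheapest assignment that respects the capacities:
  A (cap 21, load 21): Z1, Z3 — cost 11×6 + 10×9 = 156
  C (cap 14, load 13): Z2, Z4 — cost 7×6 + 6×8 = 90
  Shipping 246, fixed 274 → total 520.
  Any other capacity-feasible assignment to {A, C} ships for at least 246.
Compare {A, B, C}: its best feasible assignment gives total 627.
Every other set of open sites that can feasibly serve all demand totals ≥ 627 even under its best assignment. Minimum: 520.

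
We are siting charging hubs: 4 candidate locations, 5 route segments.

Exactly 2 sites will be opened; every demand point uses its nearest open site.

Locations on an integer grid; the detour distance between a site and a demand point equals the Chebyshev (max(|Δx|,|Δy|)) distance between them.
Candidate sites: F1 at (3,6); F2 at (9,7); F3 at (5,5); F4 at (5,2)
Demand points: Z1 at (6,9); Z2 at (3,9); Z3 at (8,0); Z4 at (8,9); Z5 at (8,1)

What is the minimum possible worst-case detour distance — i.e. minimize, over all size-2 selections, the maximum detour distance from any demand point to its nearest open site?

Open {F3, F4}.
  Farthest demand point is Z1 at detour distance 4 (to F3); all others are ≤ 4.
With {F1, F3} the worst case is 5.
With {F1, F4} the worst case is 5.
No size-2 selection achieves below 4.

4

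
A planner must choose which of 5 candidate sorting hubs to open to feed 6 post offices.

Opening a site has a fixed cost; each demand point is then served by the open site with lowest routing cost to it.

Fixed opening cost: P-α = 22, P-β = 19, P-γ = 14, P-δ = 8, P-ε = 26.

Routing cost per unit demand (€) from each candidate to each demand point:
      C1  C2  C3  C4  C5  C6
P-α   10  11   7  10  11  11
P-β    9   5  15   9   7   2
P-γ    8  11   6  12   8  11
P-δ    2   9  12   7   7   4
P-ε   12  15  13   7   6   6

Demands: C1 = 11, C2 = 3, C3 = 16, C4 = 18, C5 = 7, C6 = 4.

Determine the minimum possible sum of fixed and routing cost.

357

Open {P-β, P-γ, P-δ}: assign each demand point to its cheapest open site.
  C1→P-δ 11×2=22, C2→P-β 3×5=15, C3→P-γ 16×6=96, C4→P-δ 18×7=126, C5→P-β 7×7=49, C6→P-β 4×2=8
  routing cost 316, fixed 41 → total 357.
Compare {P-γ, P-δ}: routing cost 336 + fixed 22 = 358.
Compare {P-β, P-γ, P-δ, P-ε}: routing cost 309 + fixed 67 = 376.
Compare {P-γ, P-δ, P-ε}: routing cost 329 + fixed 48 = 377.
All other subsets cost ≥ 358. Minimum total cost: 357.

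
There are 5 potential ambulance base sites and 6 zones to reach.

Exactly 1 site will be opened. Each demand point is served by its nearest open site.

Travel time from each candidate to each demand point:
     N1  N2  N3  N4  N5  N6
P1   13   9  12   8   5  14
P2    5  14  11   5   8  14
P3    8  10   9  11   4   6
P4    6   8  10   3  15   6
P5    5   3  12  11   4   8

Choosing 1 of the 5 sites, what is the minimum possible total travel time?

Open {P5}.
  N1→P5 5, N2→P5 3, N3→P5 12, N4→P5 11, N5→P5 4, N6→P5 8  ⇒ total 43.
Compare {P3}: total 48.
Compare {P4}: total 48.
No size-1 selection does better; minimum is 43.

43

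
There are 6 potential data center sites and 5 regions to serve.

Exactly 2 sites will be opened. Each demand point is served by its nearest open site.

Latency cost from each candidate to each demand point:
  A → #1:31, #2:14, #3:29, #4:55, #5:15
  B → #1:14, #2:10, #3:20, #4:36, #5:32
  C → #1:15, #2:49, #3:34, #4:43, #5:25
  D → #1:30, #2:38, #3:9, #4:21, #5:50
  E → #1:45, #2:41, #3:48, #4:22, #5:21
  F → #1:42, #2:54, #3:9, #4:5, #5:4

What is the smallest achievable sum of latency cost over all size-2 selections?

Open {B, F}.
  #1→B 14, #2→B 10, #3→F 9, #4→F 5, #5→F 4  ⇒ total 42.
Compare {A, F}: total 63.
Compare {C, F}: total 82.
No size-2 selection does better; minimum is 42.

42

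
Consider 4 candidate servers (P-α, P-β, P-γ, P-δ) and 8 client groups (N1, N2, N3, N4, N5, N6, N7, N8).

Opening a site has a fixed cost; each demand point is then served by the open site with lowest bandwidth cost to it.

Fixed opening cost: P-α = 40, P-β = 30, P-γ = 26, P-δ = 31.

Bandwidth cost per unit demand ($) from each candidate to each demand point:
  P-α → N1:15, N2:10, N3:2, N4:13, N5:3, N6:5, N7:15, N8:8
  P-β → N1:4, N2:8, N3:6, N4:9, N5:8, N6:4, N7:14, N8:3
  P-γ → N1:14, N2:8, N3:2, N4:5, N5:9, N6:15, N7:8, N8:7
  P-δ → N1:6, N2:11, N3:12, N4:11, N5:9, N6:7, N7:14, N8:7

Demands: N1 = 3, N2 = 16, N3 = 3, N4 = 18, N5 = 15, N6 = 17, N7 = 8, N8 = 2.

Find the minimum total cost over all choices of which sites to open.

515

Open {P-α, P-β, P-γ}: assign each demand point to its cheapest open site.
  N1→P-β 3×4=12, N2→P-β 16×8=128, N3→P-α 3×2=6, N4→P-γ 18×5=90, N5→P-α 15×3=45, N6→P-β 17×4=68, N7→P-γ 8×8=64, N8→P-β 2×3=6
  bandwidth cost 419, fixed 96 → total 515.
Compare {P-α, P-γ}: bandwidth cost 474 + fixed 66 = 540.
Compare {P-α, P-β, P-γ, P-δ}: bandwidth cost 419 + fixed 127 = 546.
Compare {P-α, P-γ, P-δ}: bandwidth cost 450 + fixed 97 = 547.
All other subsets cost ≥ 540. Minimum total cost: 515.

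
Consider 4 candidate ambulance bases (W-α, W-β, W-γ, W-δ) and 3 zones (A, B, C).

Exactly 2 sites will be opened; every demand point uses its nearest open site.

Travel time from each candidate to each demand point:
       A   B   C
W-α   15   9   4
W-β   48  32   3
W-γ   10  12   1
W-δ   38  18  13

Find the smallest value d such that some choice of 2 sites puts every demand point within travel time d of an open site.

Open {W-α, W-γ}.
  Farthest demand point is A at travel time 10 (to W-γ); all others are ≤ 10.
With {W-β, W-γ} the worst case is 12.
With {W-γ, W-δ} the worst case is 12.
No size-2 selection achieves below 10.

10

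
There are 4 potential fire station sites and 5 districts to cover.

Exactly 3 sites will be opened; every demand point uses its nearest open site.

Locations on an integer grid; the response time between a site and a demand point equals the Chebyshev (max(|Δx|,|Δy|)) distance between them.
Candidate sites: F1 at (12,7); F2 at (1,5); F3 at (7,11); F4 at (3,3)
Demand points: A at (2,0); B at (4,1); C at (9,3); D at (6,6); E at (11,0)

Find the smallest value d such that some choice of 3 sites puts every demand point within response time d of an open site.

Open {F1, F2, F3}.
  Farthest demand point is E at response time 7 (to F1); all others are ≤ 7.
With {F1, F2, F4} the worst case is 7.
With {F1, F3, F4} the worst case is 7.
No size-3 selection achieves below 7.

7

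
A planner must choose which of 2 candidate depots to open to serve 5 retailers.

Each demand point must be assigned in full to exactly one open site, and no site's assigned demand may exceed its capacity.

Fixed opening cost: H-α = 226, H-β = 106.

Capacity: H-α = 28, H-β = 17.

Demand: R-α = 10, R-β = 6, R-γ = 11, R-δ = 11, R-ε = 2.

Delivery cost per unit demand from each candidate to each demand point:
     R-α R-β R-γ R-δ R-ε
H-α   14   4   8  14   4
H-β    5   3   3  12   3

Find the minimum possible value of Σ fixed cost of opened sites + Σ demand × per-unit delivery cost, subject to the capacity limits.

650

Open {H-α, H-β}; cheapest assignment that respects the capacities:
  H-α (cap 28, load 24): R-γ, R-δ, R-ε — cost 11×8 + 11×14 + 2×4 = 250
  H-β (cap 17, load 16): R-α, R-β — cost 10×5 + 6×3 = 68
  Shipping 318, fixed 332 → total 650.
  Any other capacity-feasible assignment to {H-α, H-β} ships for at least 318.
Total demand is 40 and no other set of sites has combined capacity ≥ 40, so {H-α, H-β} is the only feasible choice of open sites. Minimum: 650.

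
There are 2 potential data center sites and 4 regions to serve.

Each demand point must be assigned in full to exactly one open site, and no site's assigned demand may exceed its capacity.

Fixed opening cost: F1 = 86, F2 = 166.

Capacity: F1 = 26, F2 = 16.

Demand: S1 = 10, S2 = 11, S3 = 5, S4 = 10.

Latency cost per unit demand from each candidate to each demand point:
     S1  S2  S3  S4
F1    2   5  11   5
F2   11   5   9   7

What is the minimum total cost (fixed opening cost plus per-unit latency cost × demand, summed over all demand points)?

Open {F1, F2}; cheapest assignment that respects the capacities:
  F1 (cap 26, load 20): S1, S4 — cost 10×2 + 10×5 = 70
  F2 (cap 16, load 16): S2, S3 — cost 11×5 + 5×9 = 100
  Shipping 170, fixed 252 → total 422.
  Any other capacity-feasible assignment to {F1, F2} ships for at least 170.
Total demand is 36 and no other set of sites has combined capacity ≥ 36, so {F1, F2} is the only feasible choice of open sites. Minimum: 422.

422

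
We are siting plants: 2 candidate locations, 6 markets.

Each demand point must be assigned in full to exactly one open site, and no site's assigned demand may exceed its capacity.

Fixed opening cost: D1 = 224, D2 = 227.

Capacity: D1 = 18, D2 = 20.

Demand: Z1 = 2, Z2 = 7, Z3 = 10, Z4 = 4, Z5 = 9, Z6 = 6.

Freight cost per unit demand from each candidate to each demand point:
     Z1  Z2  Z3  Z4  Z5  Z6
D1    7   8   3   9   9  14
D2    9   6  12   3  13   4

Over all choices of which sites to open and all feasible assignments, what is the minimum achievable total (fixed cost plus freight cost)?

750

Open {D1, D2}; cheapest assignment that respects the capacities:
  D1 (cap 18, load 18): Z1, Z3, Z6 — cost 2×7 + 10×3 + 6×14 = 128
  D2 (cap 20, load 20): Z2, Z4, Z5 — cost 7×6 + 4×3 + 9×13 = 171
  Shipping 299, fixed 451 → total 750.
  Any other capacity-feasible assignment to {D1, D2} ships for at least 299.
Total demand is 38 and no other set of sites has combined capacity ≥ 38, so {D1, D2} is the only feasible choice of open sites. Minimum: 750.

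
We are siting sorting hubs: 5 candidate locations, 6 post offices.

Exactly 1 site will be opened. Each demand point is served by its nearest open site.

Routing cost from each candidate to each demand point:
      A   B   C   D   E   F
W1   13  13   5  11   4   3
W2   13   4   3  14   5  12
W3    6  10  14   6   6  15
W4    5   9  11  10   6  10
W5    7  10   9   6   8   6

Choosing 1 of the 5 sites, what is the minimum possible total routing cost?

Open {W5}.
  A→W5 7, B→W5 10, C→W5 9, D→W5 6, E→W5 8, F→W5 6  ⇒ total 46.
Compare {W1}: total 49.
Compare {W2}: total 51.
No size-1 selection does better; minimum is 46.

46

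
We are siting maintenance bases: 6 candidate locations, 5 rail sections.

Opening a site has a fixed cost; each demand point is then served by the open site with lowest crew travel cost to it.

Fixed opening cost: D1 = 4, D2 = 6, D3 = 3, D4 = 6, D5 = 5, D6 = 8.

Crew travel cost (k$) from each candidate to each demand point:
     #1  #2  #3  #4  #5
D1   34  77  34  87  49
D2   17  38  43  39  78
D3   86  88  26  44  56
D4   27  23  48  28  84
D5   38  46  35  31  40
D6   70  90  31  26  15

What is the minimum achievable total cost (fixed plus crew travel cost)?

130

Open {D2, D3, D4, D6}: assign each demand point to its cheapest open site.
  #1→D2 17, #2→D4 23, #3→D3 26, #4→D6 26, #5→D6 15
  crew travel cost 107, fixed 23 → total 130.
Compare {D2, D4, D6}: crew travel cost 112 + fixed 20 = 132.
Compare {D3, D4, D6}: crew travel cost 117 + fixed 17 = 134.
Compare {D1, D2, D3, D4, D6}: crew travel cost 107 + fixed 27 = 134.
All other subsets cost ≥ 132. Minimum total cost: 130.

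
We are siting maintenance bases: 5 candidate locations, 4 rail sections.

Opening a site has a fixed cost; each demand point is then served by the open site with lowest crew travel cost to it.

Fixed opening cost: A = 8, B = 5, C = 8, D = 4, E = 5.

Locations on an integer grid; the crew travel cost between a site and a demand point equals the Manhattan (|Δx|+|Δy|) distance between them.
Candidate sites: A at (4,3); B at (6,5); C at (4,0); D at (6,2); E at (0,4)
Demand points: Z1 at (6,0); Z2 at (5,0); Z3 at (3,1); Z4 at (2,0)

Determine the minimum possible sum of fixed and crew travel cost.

Open {C}: assign each demand point to its cheapest open site.
  Z1→C 2, Z2→C 1, Z3→C 2, Z4→C 2
  crew travel cost 7, fixed 8 → total 15.
Compare {D}: crew travel cost 15 + fixed 4 = 19.
Compare {C, D}: crew travel cost 7 + fixed 12 = 19.
Compare {B, C}: crew travel cost 7 + fixed 13 = 20.
All other subsets cost ≥ 19. Minimum total cost: 15.

15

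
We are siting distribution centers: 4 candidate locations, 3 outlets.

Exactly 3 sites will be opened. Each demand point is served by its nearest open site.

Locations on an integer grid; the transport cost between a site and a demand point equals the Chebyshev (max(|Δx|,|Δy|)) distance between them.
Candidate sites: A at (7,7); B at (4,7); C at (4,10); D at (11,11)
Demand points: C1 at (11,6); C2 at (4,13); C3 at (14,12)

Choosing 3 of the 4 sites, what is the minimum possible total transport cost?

Open {A, C, D}.
  C1→A 4, C2→C 3, C3→D 3  ⇒ total 10.
Compare {B, C, D}: total 11.
Compare {A, B, D}: total 13.
No size-3 selection does better; minimum is 10.

10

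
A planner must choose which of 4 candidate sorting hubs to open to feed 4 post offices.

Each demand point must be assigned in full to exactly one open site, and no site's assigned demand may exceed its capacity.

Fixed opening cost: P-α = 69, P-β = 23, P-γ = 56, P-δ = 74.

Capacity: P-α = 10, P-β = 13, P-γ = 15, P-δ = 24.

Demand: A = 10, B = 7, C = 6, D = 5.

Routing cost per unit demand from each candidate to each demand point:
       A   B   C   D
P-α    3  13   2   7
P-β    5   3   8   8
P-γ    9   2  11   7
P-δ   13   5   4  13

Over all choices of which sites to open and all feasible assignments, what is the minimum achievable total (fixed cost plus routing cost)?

Open {P-α, P-β, P-γ}; cheapest assignment that respects the capacities:
  P-α (cap 10, load 6): C — cost 6×2 = 12
  P-β (cap 13, load 10): A — cost 10×5 = 50
  P-γ (cap 15, load 12): B, D — cost 7×2 + 5×7 = 49
  Shipping 111, fixed 148 → total 259.
  Any other capacity-feasible assignment to {P-α, P-β, P-γ} ships for at least 111.
Compare {P-β, P-δ}: its best feasible assignment gives total 271.
Compare {P-β, P-γ}: its best feasible assignment gives total 273.
Every other set of open sites that can feasibly serve all demand totals ≥ 271 even under its best assignment. Minimum: 259.

259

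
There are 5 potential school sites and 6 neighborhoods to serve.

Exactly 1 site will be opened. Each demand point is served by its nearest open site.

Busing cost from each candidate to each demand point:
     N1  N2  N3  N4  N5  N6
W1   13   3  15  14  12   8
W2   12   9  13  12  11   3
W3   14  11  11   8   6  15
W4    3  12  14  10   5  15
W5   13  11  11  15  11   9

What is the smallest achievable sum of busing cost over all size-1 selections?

Open {W4}.
  N1→W4 3, N2→W4 12, N3→W4 14, N4→W4 10, N5→W4 5, N6→W4 15  ⇒ total 59.
Compare {W2}: total 60.
Compare {W1}: total 65.
No size-1 selection does better; minimum is 59.

59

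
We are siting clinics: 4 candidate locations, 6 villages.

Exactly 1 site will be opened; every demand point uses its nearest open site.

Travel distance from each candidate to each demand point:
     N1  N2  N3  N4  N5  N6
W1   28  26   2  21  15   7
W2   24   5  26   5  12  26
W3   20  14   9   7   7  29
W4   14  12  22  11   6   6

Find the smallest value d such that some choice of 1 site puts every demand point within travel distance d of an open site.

Open {W4}.
  Farthest demand point is N3 at travel distance 22 (to W4); all others are ≤ 22.
With {W2} the worst case is 26.
With {W1} the worst case is 28.
No size-1 selection achieves below 22.

22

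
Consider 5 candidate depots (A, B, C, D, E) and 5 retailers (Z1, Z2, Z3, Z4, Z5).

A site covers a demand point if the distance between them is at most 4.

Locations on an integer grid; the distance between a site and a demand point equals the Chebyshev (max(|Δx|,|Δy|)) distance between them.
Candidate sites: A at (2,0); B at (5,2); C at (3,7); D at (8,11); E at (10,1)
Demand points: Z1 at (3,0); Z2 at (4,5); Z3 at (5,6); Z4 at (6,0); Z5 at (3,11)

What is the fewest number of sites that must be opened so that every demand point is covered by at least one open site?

Coverage sets (demand points within 4 of each site):
  A: {Z1, Z4}
  B: {Z1, Z2, Z3, Z4}
  C: {Z2, Z3, Z5}
  D: {}
  E: {Z4}
No single site covers all 5 demand points.
But {A, C} covers everything, so the minimum is 2.

2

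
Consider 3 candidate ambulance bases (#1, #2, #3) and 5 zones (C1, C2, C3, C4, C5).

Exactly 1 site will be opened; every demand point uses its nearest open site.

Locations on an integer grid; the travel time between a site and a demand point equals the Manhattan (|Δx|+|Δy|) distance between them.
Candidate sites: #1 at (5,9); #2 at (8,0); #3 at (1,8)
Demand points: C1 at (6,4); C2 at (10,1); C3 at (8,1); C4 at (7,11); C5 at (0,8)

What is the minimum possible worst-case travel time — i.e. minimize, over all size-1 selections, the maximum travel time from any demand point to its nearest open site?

Open {#1}.
  Farthest demand point is C2 at travel time 13 (to #1); all others are ≤ 13.
With {#2} the worst case is 16.
With {#3} the worst case is 16.
No size-1 selection achieves below 13.

13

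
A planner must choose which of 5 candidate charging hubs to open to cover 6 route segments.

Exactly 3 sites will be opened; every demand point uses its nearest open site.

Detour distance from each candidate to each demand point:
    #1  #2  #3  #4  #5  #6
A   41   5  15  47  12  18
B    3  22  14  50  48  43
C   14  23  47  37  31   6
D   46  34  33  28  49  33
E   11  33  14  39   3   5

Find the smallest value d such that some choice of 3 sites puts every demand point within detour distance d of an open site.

28

Open {A, B, D}.
  Farthest demand point is #4 at detour distance 28 (to D); all others are ≤ 28.
With {A, C, D} the worst case is 28.
With {A, D, E} the worst case is 28.
No size-3 selection achieves below 28.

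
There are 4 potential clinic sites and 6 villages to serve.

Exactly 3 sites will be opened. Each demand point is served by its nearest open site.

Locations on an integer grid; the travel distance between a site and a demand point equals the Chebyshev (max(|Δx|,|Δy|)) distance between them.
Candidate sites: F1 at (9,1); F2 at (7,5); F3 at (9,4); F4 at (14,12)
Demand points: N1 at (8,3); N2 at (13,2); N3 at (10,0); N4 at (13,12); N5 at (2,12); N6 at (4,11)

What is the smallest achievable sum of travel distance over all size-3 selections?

Open {F1, F2, F4}.
  N1→F1 2, N2→F1 4, N3→F1 1, N4→F4 1, N5→F2 7, N6→F2 6  ⇒ total 21.
Compare {F1, F3, F4}: total 22.
Compare {F2, F3, F4}: total 23.
No size-3 selection does better; minimum is 21.

21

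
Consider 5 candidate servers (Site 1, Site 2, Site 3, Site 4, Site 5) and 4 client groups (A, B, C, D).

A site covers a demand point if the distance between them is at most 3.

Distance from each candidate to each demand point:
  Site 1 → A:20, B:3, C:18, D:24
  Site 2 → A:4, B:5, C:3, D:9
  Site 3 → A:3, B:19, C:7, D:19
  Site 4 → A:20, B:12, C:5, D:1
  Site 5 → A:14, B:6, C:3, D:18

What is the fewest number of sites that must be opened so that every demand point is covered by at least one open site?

4

Coverage sets (demand points within 3 of each site):
  Site 1: {B}
  Site 2: {C}
  Site 3: {A}
  Site 4: {D}
  Site 5: {C}
No 3 sites suffice: every size-3 union leaves at least one demand point uncovered.
But {Site 1, Site 2, Site 3, Site 4} covers everything, so the minimum is 4.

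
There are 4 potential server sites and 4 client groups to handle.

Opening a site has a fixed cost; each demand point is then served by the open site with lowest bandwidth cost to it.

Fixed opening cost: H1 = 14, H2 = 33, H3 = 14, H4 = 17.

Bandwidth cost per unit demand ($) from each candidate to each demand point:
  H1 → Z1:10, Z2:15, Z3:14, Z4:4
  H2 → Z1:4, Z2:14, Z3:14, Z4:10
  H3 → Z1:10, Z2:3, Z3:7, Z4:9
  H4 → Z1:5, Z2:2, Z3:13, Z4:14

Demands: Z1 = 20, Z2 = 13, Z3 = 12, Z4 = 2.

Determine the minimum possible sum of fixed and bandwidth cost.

Open {H3, H4}: assign each demand point to its cheapest open site.
  Z1→H4 20×5=100, Z2→H4 13×2=26, Z3→H3 12×7=84, Z4→H3 2×9=18
  bandwidth cost 228, fixed 31 → total 259.
Compare {H1, H3, H4}: bandwidth cost 218 + fixed 45 = 263.
Compare {H2, H3}: bandwidth cost 221 + fixed 47 = 268.
Compare {H1, H2, H3}: bandwidth cost 211 + fixed 61 = 272.
All other subsets cost ≥ 263. Minimum total cost: 259.

259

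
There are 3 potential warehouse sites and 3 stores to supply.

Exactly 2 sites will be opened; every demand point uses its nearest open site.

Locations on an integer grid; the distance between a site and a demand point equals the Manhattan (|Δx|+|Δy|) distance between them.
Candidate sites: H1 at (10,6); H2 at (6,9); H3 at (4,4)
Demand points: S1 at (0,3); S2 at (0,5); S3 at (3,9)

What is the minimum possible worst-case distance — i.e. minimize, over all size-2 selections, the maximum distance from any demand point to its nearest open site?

Open {H2, H3}.
  Farthest demand point is S1 at distance 5 (to H3); all others are ≤ 5.
With {H1, H3} the worst case is 6.
With {H1, H2} the worst case is 12.
No size-2 selection achieves below 5.

5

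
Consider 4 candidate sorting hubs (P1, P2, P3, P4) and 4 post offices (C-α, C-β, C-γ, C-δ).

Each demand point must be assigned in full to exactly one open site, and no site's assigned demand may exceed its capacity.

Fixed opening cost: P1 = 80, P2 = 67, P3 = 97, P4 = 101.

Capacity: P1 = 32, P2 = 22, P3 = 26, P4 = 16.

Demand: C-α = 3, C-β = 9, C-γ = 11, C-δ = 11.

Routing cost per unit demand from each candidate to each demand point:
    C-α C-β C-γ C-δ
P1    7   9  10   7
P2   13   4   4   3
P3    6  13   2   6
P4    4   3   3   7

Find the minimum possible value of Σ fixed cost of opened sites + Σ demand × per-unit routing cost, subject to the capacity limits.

273

Open {P2, P3}; cheapest assignment that respects the capacities:
  P2 (cap 22, load 20): C-β, C-δ — cost 9×4 + 11×3 = 69
  P3 (cap 26, load 14): C-α, C-γ — cost 3×6 + 11×2 = 40
  Shipping 109, fixed 164 → total 273.
  Any other capacity-feasible assignment to {P2, P3} ships for at least 109.
Compare {P2, P4}: its best feasible assignment gives total 282.
Compare {P1, P2}: its best feasible assignment gives total 325.
Every other set of open sites that can feasibly serve all demand totals ≥ 282 even under its best assignment. Minimum: 273.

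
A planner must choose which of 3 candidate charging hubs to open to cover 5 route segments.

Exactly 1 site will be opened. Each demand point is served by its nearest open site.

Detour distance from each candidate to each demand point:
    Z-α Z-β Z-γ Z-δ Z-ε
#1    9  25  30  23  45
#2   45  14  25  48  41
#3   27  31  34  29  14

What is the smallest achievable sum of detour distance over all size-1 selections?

132

Open {#1}.
  Z-α→#1 9, Z-β→#1 25, Z-γ→#1 30, Z-δ→#1 23, Z-ε→#1 45  ⇒ total 132.
Compare {#3}: total 135.
Compare {#2}: total 173.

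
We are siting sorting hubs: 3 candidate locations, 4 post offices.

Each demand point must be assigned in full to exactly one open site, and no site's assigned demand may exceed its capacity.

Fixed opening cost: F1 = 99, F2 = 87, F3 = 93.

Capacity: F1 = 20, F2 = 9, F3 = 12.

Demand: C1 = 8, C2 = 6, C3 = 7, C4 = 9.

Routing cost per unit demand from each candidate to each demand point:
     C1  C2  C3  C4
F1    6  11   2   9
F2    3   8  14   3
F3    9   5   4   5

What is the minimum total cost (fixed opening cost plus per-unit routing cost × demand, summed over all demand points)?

Open {F1, F2, F3}; cheapest assignment that respects the capacities:
  F1 (cap 20, load 15): C1, C3 — cost 8×6 + 7×2 = 62
  F2 (cap 9, load 9): C4 — cost 9×3 = 27
  F3 (cap 12, load 6): C2 — cost 6×5 = 30
  Shipping 119, fixed 279 → total 398.
  Any other capacity-feasible assignment to {F1, F2, F3} ships for at least 119.
Total demand is 30; every other set of sites either has combined capacity below 30 or cannot fit the demands without splitting one across sites, so {F1, F2, F3} is the only feasible choice of open sites. Minimum: 398.

398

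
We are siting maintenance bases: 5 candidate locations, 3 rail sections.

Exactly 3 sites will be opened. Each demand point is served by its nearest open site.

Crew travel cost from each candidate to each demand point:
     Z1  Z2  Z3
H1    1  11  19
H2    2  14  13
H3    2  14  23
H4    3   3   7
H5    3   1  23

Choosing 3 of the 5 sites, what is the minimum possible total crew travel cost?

9

Open {H1, H4, H5}.
  Z1→H1 1, Z2→H5 1, Z3→H4 7  ⇒ total 9.
Compare {H2, H4, H5}: total 10.
Compare {H3, H4, H5}: total 10.
No size-3 selection does better; minimum is 9.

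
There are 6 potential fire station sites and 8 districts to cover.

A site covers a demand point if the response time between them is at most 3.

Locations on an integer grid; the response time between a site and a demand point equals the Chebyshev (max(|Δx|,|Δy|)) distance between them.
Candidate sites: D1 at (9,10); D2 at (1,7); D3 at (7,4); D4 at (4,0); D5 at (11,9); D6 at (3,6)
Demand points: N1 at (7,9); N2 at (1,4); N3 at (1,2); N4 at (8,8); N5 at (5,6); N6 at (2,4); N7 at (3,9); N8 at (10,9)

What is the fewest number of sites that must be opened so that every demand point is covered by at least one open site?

3

Coverage sets (demand points within 3 of each site):
  D1: {N1, N4, N8}
  D2: {N2, N6, N7}
  D3: {N5}
  D4: {N3}
  D5: {N4, N8}
  D6: {N2, N5, N6, N7}
No 2 sites suffice: every size-2 union leaves at least one demand point uncovered.
But {D1, D4, D6} covers everything, so the minimum is 3.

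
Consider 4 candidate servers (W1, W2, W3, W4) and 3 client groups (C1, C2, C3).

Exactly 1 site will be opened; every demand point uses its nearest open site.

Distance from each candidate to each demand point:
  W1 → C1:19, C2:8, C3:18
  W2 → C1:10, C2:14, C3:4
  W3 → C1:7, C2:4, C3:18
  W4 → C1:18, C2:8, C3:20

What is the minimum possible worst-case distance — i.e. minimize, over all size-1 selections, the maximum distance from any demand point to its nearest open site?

Open {W2}.
  Farthest demand point is C2 at distance 14 (to W2); all others are ≤ 14.
With {W3} the worst case is 18.
With {W1} the worst case is 19.
No size-1 selection achieves below 14.

14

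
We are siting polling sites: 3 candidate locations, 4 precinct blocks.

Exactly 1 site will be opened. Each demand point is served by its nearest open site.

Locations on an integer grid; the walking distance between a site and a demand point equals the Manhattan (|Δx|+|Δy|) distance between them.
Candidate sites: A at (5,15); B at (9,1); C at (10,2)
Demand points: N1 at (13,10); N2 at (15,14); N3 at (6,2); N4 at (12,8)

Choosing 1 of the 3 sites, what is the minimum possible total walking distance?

Open {C}.
  N1→C 11, N2→C 17, N3→C 4, N4→C 8  ⇒ total 40.
Compare {B}: total 46.
Compare {A}: total 52.

40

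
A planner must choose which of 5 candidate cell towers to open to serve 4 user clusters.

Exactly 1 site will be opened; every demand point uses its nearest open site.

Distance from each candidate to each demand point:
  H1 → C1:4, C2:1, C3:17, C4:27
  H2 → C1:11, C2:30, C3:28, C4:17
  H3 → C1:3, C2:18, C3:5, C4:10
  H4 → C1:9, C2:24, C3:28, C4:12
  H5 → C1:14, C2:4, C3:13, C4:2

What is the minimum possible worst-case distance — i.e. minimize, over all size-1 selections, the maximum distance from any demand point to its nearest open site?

14

Open {H5}.
  Farthest demand point is C1 at distance 14 (to H5); all others are ≤ 14.
With {H3} the worst case is 18.
With {H1} the worst case is 27.
No size-1 selection achieves below 14.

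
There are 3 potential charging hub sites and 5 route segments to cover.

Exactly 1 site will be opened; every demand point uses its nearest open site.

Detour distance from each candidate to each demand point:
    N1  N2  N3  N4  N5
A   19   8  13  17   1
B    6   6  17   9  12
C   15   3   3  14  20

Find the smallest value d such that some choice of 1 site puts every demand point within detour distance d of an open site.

17

Open {B}.
  Farthest demand point is N3 at detour distance 17 (to B); all others are ≤ 17.
With {A} the worst case is 19.
With {C} the worst case is 20.
No size-1 selection achieves below 17.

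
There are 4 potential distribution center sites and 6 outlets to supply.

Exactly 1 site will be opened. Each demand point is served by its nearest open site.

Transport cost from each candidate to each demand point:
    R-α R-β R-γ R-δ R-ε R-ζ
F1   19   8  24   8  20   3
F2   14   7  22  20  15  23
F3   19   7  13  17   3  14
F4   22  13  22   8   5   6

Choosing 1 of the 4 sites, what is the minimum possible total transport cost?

73

Open {F3}.
  R-α→F3 19, R-β→F3 7, R-γ→F3 13, R-δ→F3 17, R-ε→F3 3, R-ζ→F3 14  ⇒ total 73.
Compare {F4}: total 76.
Compare {F1}: total 82.
No size-1 selection does better; minimum is 73.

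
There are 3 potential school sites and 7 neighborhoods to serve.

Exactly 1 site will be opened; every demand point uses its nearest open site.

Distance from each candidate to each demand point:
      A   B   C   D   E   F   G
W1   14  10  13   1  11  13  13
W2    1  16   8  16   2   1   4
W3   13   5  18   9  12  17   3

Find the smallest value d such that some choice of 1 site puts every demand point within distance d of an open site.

14

Open {W1}.
  Farthest demand point is A at distance 14 (to W1); all others are ≤ 14.
With {W2} the worst case is 16.
With {W3} the worst case is 18.
No size-1 selection achieves below 14.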